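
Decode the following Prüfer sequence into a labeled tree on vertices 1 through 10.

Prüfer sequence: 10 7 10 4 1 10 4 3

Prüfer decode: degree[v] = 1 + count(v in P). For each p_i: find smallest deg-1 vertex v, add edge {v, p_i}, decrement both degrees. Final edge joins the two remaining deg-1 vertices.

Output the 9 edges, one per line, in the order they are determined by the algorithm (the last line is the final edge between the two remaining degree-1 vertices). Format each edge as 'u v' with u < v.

Answer: 2 10
5 7
6 10
4 7
1 8
1 10
4 9
3 4
3 10

Derivation:
Initial degrees: {1:2, 2:1, 3:2, 4:3, 5:1, 6:1, 7:2, 8:1, 9:1, 10:4}
Step 1: smallest deg-1 vertex = 2, p_1 = 10. Add edge {2,10}. Now deg[2]=0, deg[10]=3.
Step 2: smallest deg-1 vertex = 5, p_2 = 7. Add edge {5,7}. Now deg[5]=0, deg[7]=1.
Step 3: smallest deg-1 vertex = 6, p_3 = 10. Add edge {6,10}. Now deg[6]=0, deg[10]=2.
Step 4: smallest deg-1 vertex = 7, p_4 = 4. Add edge {4,7}. Now deg[7]=0, deg[4]=2.
Step 5: smallest deg-1 vertex = 8, p_5 = 1. Add edge {1,8}. Now deg[8]=0, deg[1]=1.
Step 6: smallest deg-1 vertex = 1, p_6 = 10. Add edge {1,10}. Now deg[1]=0, deg[10]=1.
Step 7: smallest deg-1 vertex = 9, p_7 = 4. Add edge {4,9}. Now deg[9]=0, deg[4]=1.
Step 8: smallest deg-1 vertex = 4, p_8 = 3. Add edge {3,4}. Now deg[4]=0, deg[3]=1.
Final: two remaining deg-1 vertices are 3, 10. Add edge {3,10}.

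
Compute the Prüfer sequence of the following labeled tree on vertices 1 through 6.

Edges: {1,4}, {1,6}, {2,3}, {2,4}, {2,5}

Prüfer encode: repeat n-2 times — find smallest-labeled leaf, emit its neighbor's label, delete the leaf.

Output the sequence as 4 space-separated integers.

Answer: 2 2 4 1

Derivation:
Step 1: leaves = {3,5,6}. Remove smallest leaf 3, emit neighbor 2.
Step 2: leaves = {5,6}. Remove smallest leaf 5, emit neighbor 2.
Step 3: leaves = {2,6}. Remove smallest leaf 2, emit neighbor 4.
Step 4: leaves = {4,6}. Remove smallest leaf 4, emit neighbor 1.
Done: 2 vertices remain (1, 6). Sequence = [2 2 4 1]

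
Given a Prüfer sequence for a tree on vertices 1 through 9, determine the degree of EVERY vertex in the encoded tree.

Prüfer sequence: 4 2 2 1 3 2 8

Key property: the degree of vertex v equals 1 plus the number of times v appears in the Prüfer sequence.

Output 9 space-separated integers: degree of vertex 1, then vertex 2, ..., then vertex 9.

Answer: 2 4 2 2 1 1 1 2 1

Derivation:
p_1 = 4: count[4] becomes 1
p_2 = 2: count[2] becomes 1
p_3 = 2: count[2] becomes 2
p_4 = 1: count[1] becomes 1
p_5 = 3: count[3] becomes 1
p_6 = 2: count[2] becomes 3
p_7 = 8: count[8] becomes 1
Degrees (1 + count): deg[1]=1+1=2, deg[2]=1+3=4, deg[3]=1+1=2, deg[4]=1+1=2, deg[5]=1+0=1, deg[6]=1+0=1, deg[7]=1+0=1, deg[8]=1+1=2, deg[9]=1+0=1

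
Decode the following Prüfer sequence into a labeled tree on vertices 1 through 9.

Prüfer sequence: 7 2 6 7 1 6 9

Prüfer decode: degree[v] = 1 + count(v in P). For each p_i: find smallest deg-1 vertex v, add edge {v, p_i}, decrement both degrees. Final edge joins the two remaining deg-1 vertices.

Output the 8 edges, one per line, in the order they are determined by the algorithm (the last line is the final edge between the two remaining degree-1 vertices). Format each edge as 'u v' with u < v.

Answer: 3 7
2 4
2 6
5 7
1 7
1 6
6 9
8 9

Derivation:
Initial degrees: {1:2, 2:2, 3:1, 4:1, 5:1, 6:3, 7:3, 8:1, 9:2}
Step 1: smallest deg-1 vertex = 3, p_1 = 7. Add edge {3,7}. Now deg[3]=0, deg[7]=2.
Step 2: smallest deg-1 vertex = 4, p_2 = 2. Add edge {2,4}. Now deg[4]=0, deg[2]=1.
Step 3: smallest deg-1 vertex = 2, p_3 = 6. Add edge {2,6}. Now deg[2]=0, deg[6]=2.
Step 4: smallest deg-1 vertex = 5, p_4 = 7. Add edge {5,7}. Now deg[5]=0, deg[7]=1.
Step 5: smallest deg-1 vertex = 7, p_5 = 1. Add edge {1,7}. Now deg[7]=0, deg[1]=1.
Step 6: smallest deg-1 vertex = 1, p_6 = 6. Add edge {1,6}. Now deg[1]=0, deg[6]=1.
Step 7: smallest deg-1 vertex = 6, p_7 = 9. Add edge {6,9}. Now deg[6]=0, deg[9]=1.
Final: two remaining deg-1 vertices are 8, 9. Add edge {8,9}.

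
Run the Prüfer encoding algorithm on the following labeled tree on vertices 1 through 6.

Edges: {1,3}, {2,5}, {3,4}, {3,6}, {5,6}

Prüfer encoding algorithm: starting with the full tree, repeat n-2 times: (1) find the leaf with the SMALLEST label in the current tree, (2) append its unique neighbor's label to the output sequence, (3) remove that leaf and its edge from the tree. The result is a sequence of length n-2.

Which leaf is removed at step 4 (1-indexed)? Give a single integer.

Answer: 3

Derivation:
Step 1: current leaves = {1,2,4}. Remove leaf 1 (neighbor: 3).
Step 2: current leaves = {2,4}. Remove leaf 2 (neighbor: 5).
Step 3: current leaves = {4,5}. Remove leaf 4 (neighbor: 3).
Step 4: current leaves = {3,5}. Remove leaf 3 (neighbor: 6).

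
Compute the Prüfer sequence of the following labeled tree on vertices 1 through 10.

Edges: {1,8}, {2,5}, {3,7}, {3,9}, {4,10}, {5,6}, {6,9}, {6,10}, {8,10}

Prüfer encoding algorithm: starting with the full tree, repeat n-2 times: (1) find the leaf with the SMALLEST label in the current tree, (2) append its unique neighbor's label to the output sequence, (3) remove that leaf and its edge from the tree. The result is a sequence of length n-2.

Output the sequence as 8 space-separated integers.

Answer: 8 5 10 6 3 9 10 6

Derivation:
Step 1: leaves = {1,2,4,7}. Remove smallest leaf 1, emit neighbor 8.
Step 2: leaves = {2,4,7,8}. Remove smallest leaf 2, emit neighbor 5.
Step 3: leaves = {4,5,7,8}. Remove smallest leaf 4, emit neighbor 10.
Step 4: leaves = {5,7,8}. Remove smallest leaf 5, emit neighbor 6.
Step 5: leaves = {7,8}. Remove smallest leaf 7, emit neighbor 3.
Step 6: leaves = {3,8}. Remove smallest leaf 3, emit neighbor 9.
Step 7: leaves = {8,9}. Remove smallest leaf 8, emit neighbor 10.
Step 8: leaves = {9,10}. Remove smallest leaf 9, emit neighbor 6.
Done: 2 vertices remain (6, 10). Sequence = [8 5 10 6 3 9 10 6]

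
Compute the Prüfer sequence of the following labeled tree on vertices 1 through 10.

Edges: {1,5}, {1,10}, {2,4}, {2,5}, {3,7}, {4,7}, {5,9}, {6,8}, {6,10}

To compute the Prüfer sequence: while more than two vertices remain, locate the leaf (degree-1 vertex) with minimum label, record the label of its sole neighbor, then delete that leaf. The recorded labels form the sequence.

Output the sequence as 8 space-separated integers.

Answer: 7 4 2 5 6 10 5 1

Derivation:
Step 1: leaves = {3,8,9}. Remove smallest leaf 3, emit neighbor 7.
Step 2: leaves = {7,8,9}. Remove smallest leaf 7, emit neighbor 4.
Step 3: leaves = {4,8,9}. Remove smallest leaf 4, emit neighbor 2.
Step 4: leaves = {2,8,9}. Remove smallest leaf 2, emit neighbor 5.
Step 5: leaves = {8,9}. Remove smallest leaf 8, emit neighbor 6.
Step 6: leaves = {6,9}. Remove smallest leaf 6, emit neighbor 10.
Step 7: leaves = {9,10}. Remove smallest leaf 9, emit neighbor 5.
Step 8: leaves = {5,10}. Remove smallest leaf 5, emit neighbor 1.
Done: 2 vertices remain (1, 10). Sequence = [7 4 2 5 6 10 5 1]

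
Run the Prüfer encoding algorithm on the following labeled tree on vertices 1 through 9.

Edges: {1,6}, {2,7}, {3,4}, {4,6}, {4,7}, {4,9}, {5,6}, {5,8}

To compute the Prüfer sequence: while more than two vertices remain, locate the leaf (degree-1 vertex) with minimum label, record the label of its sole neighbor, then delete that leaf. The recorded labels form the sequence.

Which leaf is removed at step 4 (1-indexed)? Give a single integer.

Step 1: current leaves = {1,2,3,8,9}. Remove leaf 1 (neighbor: 6).
Step 2: current leaves = {2,3,8,9}. Remove leaf 2 (neighbor: 7).
Step 3: current leaves = {3,7,8,9}. Remove leaf 3 (neighbor: 4).
Step 4: current leaves = {7,8,9}. Remove leaf 7 (neighbor: 4).

Answer: 7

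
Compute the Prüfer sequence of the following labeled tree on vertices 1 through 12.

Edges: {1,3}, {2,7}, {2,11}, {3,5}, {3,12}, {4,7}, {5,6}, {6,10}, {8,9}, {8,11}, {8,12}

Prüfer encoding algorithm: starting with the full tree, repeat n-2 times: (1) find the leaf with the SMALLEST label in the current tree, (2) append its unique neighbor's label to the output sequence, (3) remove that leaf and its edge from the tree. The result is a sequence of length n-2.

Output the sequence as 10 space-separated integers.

Step 1: leaves = {1,4,9,10}. Remove smallest leaf 1, emit neighbor 3.
Step 2: leaves = {4,9,10}. Remove smallest leaf 4, emit neighbor 7.
Step 3: leaves = {7,9,10}. Remove smallest leaf 7, emit neighbor 2.
Step 4: leaves = {2,9,10}. Remove smallest leaf 2, emit neighbor 11.
Step 5: leaves = {9,10,11}. Remove smallest leaf 9, emit neighbor 8.
Step 6: leaves = {10,11}. Remove smallest leaf 10, emit neighbor 6.
Step 7: leaves = {6,11}. Remove smallest leaf 6, emit neighbor 5.
Step 8: leaves = {5,11}. Remove smallest leaf 5, emit neighbor 3.
Step 9: leaves = {3,11}. Remove smallest leaf 3, emit neighbor 12.
Step 10: leaves = {11,12}. Remove smallest leaf 11, emit neighbor 8.
Done: 2 vertices remain (8, 12). Sequence = [3 7 2 11 8 6 5 3 12 8]

Answer: 3 7 2 11 8 6 5 3 12 8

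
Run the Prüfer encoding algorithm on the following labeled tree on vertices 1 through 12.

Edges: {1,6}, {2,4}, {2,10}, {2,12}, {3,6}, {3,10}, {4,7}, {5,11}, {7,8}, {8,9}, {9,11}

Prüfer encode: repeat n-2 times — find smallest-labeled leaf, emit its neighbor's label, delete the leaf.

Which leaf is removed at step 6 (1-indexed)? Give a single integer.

Answer: 11

Derivation:
Step 1: current leaves = {1,5,12}. Remove leaf 1 (neighbor: 6).
Step 2: current leaves = {5,6,12}. Remove leaf 5 (neighbor: 11).
Step 3: current leaves = {6,11,12}. Remove leaf 6 (neighbor: 3).
Step 4: current leaves = {3,11,12}. Remove leaf 3 (neighbor: 10).
Step 5: current leaves = {10,11,12}. Remove leaf 10 (neighbor: 2).
Step 6: current leaves = {11,12}. Remove leaf 11 (neighbor: 9).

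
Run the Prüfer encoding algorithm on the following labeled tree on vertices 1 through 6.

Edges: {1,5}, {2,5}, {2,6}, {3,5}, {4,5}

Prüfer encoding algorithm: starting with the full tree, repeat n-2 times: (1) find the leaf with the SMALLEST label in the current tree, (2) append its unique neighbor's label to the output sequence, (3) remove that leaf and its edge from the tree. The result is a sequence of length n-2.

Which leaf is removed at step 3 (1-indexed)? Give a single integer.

Answer: 4

Derivation:
Step 1: current leaves = {1,3,4,6}. Remove leaf 1 (neighbor: 5).
Step 2: current leaves = {3,4,6}. Remove leaf 3 (neighbor: 5).
Step 3: current leaves = {4,6}. Remove leaf 4 (neighbor: 5).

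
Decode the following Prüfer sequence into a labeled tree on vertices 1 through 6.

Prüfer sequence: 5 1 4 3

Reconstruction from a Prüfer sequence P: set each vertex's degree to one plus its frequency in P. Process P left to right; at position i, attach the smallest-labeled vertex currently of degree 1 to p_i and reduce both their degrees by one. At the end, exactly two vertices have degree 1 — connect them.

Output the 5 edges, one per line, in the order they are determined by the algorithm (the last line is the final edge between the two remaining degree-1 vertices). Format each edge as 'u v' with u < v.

Initial degrees: {1:2, 2:1, 3:2, 4:2, 5:2, 6:1}
Step 1: smallest deg-1 vertex = 2, p_1 = 5. Add edge {2,5}. Now deg[2]=0, deg[5]=1.
Step 2: smallest deg-1 vertex = 5, p_2 = 1. Add edge {1,5}. Now deg[5]=0, deg[1]=1.
Step 3: smallest deg-1 vertex = 1, p_3 = 4. Add edge {1,4}. Now deg[1]=0, deg[4]=1.
Step 4: smallest deg-1 vertex = 4, p_4 = 3. Add edge {3,4}. Now deg[4]=0, deg[3]=1.
Final: two remaining deg-1 vertices are 3, 6. Add edge {3,6}.

Answer: 2 5
1 5
1 4
3 4
3 6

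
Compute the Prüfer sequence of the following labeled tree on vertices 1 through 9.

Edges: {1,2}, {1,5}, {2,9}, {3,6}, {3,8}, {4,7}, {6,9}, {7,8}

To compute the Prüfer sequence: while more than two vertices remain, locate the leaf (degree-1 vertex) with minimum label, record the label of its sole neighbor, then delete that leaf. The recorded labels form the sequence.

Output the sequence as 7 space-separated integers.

Step 1: leaves = {4,5}. Remove smallest leaf 4, emit neighbor 7.
Step 2: leaves = {5,7}. Remove smallest leaf 5, emit neighbor 1.
Step 3: leaves = {1,7}. Remove smallest leaf 1, emit neighbor 2.
Step 4: leaves = {2,7}. Remove smallest leaf 2, emit neighbor 9.
Step 5: leaves = {7,9}. Remove smallest leaf 7, emit neighbor 8.
Step 6: leaves = {8,9}. Remove smallest leaf 8, emit neighbor 3.
Step 7: leaves = {3,9}. Remove smallest leaf 3, emit neighbor 6.
Done: 2 vertices remain (6, 9). Sequence = [7 1 2 9 8 3 6]

Answer: 7 1 2 9 8 3 6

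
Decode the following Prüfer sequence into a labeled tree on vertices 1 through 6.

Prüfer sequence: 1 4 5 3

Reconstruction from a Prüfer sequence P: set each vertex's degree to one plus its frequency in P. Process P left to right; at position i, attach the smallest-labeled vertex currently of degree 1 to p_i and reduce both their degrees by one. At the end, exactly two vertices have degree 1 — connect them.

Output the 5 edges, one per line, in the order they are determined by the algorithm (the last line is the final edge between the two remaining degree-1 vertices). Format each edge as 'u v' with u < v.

Answer: 1 2
1 4
4 5
3 5
3 6

Derivation:
Initial degrees: {1:2, 2:1, 3:2, 4:2, 5:2, 6:1}
Step 1: smallest deg-1 vertex = 2, p_1 = 1. Add edge {1,2}. Now deg[2]=0, deg[1]=1.
Step 2: smallest deg-1 vertex = 1, p_2 = 4. Add edge {1,4}. Now deg[1]=0, deg[4]=1.
Step 3: smallest deg-1 vertex = 4, p_3 = 5. Add edge {4,5}. Now deg[4]=0, deg[5]=1.
Step 4: smallest deg-1 vertex = 5, p_4 = 3. Add edge {3,5}. Now deg[5]=0, deg[3]=1.
Final: two remaining deg-1 vertices are 3, 6. Add edge {3,6}.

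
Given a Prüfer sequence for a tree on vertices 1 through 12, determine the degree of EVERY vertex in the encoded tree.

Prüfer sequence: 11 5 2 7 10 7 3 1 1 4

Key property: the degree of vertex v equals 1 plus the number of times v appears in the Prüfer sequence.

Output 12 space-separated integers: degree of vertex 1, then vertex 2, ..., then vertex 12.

Answer: 3 2 2 2 2 1 3 1 1 2 2 1

Derivation:
p_1 = 11: count[11] becomes 1
p_2 = 5: count[5] becomes 1
p_3 = 2: count[2] becomes 1
p_4 = 7: count[7] becomes 1
p_5 = 10: count[10] becomes 1
p_6 = 7: count[7] becomes 2
p_7 = 3: count[3] becomes 1
p_8 = 1: count[1] becomes 1
p_9 = 1: count[1] becomes 2
p_10 = 4: count[4] becomes 1
Degrees (1 + count): deg[1]=1+2=3, deg[2]=1+1=2, deg[3]=1+1=2, deg[4]=1+1=2, deg[5]=1+1=2, deg[6]=1+0=1, deg[7]=1+2=3, deg[8]=1+0=1, deg[9]=1+0=1, deg[10]=1+1=2, deg[11]=1+1=2, deg[12]=1+0=1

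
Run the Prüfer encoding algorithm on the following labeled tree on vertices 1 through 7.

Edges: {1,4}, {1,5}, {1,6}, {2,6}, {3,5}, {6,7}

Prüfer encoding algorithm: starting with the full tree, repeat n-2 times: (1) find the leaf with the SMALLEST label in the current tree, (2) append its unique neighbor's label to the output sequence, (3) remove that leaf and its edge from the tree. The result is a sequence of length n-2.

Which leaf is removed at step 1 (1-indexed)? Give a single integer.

Step 1: current leaves = {2,3,4,7}. Remove leaf 2 (neighbor: 6).

Answer: 2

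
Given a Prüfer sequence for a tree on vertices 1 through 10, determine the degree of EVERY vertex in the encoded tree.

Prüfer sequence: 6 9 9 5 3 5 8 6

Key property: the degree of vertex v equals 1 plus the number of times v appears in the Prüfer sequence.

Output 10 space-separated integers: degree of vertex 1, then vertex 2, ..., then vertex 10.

Answer: 1 1 2 1 3 3 1 2 3 1

Derivation:
p_1 = 6: count[6] becomes 1
p_2 = 9: count[9] becomes 1
p_3 = 9: count[9] becomes 2
p_4 = 5: count[5] becomes 1
p_5 = 3: count[3] becomes 1
p_6 = 5: count[5] becomes 2
p_7 = 8: count[8] becomes 1
p_8 = 6: count[6] becomes 2
Degrees (1 + count): deg[1]=1+0=1, deg[2]=1+0=1, deg[3]=1+1=2, deg[4]=1+0=1, deg[5]=1+2=3, deg[6]=1+2=3, deg[7]=1+0=1, deg[8]=1+1=2, deg[9]=1+2=3, deg[10]=1+0=1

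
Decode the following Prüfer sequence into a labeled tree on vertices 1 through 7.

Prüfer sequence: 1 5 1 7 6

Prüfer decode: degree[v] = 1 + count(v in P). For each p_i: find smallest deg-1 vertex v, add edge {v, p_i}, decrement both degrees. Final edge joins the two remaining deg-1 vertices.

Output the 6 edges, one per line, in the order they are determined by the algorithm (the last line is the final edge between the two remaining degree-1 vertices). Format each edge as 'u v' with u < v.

Initial degrees: {1:3, 2:1, 3:1, 4:1, 5:2, 6:2, 7:2}
Step 1: smallest deg-1 vertex = 2, p_1 = 1. Add edge {1,2}. Now deg[2]=0, deg[1]=2.
Step 2: smallest deg-1 vertex = 3, p_2 = 5. Add edge {3,5}. Now deg[3]=0, deg[5]=1.
Step 3: smallest deg-1 vertex = 4, p_3 = 1. Add edge {1,4}. Now deg[4]=0, deg[1]=1.
Step 4: smallest deg-1 vertex = 1, p_4 = 7. Add edge {1,7}. Now deg[1]=0, deg[7]=1.
Step 5: smallest deg-1 vertex = 5, p_5 = 6. Add edge {5,6}. Now deg[5]=0, deg[6]=1.
Final: two remaining deg-1 vertices are 6, 7. Add edge {6,7}.

Answer: 1 2
3 5
1 4
1 7
5 6
6 7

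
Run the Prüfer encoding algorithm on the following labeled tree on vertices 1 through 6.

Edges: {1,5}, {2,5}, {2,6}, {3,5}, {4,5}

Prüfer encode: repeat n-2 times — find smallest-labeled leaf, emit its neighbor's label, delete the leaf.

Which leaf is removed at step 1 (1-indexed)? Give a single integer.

Answer: 1

Derivation:
Step 1: current leaves = {1,3,4,6}. Remove leaf 1 (neighbor: 5).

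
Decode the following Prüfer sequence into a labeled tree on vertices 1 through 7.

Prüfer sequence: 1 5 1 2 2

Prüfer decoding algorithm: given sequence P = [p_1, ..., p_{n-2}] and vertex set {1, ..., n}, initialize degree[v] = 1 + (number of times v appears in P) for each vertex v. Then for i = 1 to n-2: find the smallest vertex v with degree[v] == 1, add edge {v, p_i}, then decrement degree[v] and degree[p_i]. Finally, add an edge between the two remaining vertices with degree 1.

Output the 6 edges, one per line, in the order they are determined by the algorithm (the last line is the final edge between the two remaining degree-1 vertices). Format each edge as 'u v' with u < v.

Answer: 1 3
4 5
1 5
1 2
2 6
2 7

Derivation:
Initial degrees: {1:3, 2:3, 3:1, 4:1, 5:2, 6:1, 7:1}
Step 1: smallest deg-1 vertex = 3, p_1 = 1. Add edge {1,3}. Now deg[3]=0, deg[1]=2.
Step 2: smallest deg-1 vertex = 4, p_2 = 5. Add edge {4,5}. Now deg[4]=0, deg[5]=1.
Step 3: smallest deg-1 vertex = 5, p_3 = 1. Add edge {1,5}. Now deg[5]=0, deg[1]=1.
Step 4: smallest deg-1 vertex = 1, p_4 = 2. Add edge {1,2}. Now deg[1]=0, deg[2]=2.
Step 5: smallest deg-1 vertex = 6, p_5 = 2. Add edge {2,6}. Now deg[6]=0, deg[2]=1.
Final: two remaining deg-1 vertices are 2, 7. Add edge {2,7}.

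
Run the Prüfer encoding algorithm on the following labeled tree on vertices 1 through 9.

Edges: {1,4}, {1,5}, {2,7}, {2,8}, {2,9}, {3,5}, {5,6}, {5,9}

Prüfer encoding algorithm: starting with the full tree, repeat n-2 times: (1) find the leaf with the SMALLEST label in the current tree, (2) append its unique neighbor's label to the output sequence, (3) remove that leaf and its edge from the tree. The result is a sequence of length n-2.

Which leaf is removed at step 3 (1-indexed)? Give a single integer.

Answer: 1

Derivation:
Step 1: current leaves = {3,4,6,7,8}. Remove leaf 3 (neighbor: 5).
Step 2: current leaves = {4,6,7,8}. Remove leaf 4 (neighbor: 1).
Step 3: current leaves = {1,6,7,8}. Remove leaf 1 (neighbor: 5).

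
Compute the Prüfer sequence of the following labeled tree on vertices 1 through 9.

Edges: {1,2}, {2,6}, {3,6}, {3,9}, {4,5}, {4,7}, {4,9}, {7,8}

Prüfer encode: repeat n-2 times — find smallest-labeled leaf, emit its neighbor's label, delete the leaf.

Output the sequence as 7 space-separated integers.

Answer: 2 6 4 3 9 7 4

Derivation:
Step 1: leaves = {1,5,8}. Remove smallest leaf 1, emit neighbor 2.
Step 2: leaves = {2,5,8}. Remove smallest leaf 2, emit neighbor 6.
Step 3: leaves = {5,6,8}. Remove smallest leaf 5, emit neighbor 4.
Step 4: leaves = {6,8}. Remove smallest leaf 6, emit neighbor 3.
Step 5: leaves = {3,8}. Remove smallest leaf 3, emit neighbor 9.
Step 6: leaves = {8,9}. Remove smallest leaf 8, emit neighbor 7.
Step 7: leaves = {7,9}. Remove smallest leaf 7, emit neighbor 4.
Done: 2 vertices remain (4, 9). Sequence = [2 6 4 3 9 7 4]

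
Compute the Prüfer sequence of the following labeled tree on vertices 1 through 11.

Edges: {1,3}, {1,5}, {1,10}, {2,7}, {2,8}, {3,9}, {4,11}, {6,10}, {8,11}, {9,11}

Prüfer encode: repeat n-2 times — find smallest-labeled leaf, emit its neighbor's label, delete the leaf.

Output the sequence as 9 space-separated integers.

Answer: 11 1 10 2 8 11 1 3 9

Derivation:
Step 1: leaves = {4,5,6,7}. Remove smallest leaf 4, emit neighbor 11.
Step 2: leaves = {5,6,7}. Remove smallest leaf 5, emit neighbor 1.
Step 3: leaves = {6,7}. Remove smallest leaf 6, emit neighbor 10.
Step 4: leaves = {7,10}. Remove smallest leaf 7, emit neighbor 2.
Step 5: leaves = {2,10}. Remove smallest leaf 2, emit neighbor 8.
Step 6: leaves = {8,10}. Remove smallest leaf 8, emit neighbor 11.
Step 7: leaves = {10,11}. Remove smallest leaf 10, emit neighbor 1.
Step 8: leaves = {1,11}. Remove smallest leaf 1, emit neighbor 3.
Step 9: leaves = {3,11}. Remove smallest leaf 3, emit neighbor 9.
Done: 2 vertices remain (9, 11). Sequence = [11 1 10 2 8 11 1 3 9]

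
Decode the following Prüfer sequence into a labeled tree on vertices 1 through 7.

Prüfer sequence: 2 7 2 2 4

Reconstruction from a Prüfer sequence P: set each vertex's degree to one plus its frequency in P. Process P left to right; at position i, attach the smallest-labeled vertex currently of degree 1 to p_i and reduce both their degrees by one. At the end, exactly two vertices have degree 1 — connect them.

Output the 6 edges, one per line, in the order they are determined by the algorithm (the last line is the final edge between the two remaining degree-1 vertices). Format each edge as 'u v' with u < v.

Initial degrees: {1:1, 2:4, 3:1, 4:2, 5:1, 6:1, 7:2}
Step 1: smallest deg-1 vertex = 1, p_1 = 2. Add edge {1,2}. Now deg[1]=0, deg[2]=3.
Step 2: smallest deg-1 vertex = 3, p_2 = 7. Add edge {3,7}. Now deg[3]=0, deg[7]=1.
Step 3: smallest deg-1 vertex = 5, p_3 = 2. Add edge {2,5}. Now deg[5]=0, deg[2]=2.
Step 4: smallest deg-1 vertex = 6, p_4 = 2. Add edge {2,6}. Now deg[6]=0, deg[2]=1.
Step 5: smallest deg-1 vertex = 2, p_5 = 4. Add edge {2,4}. Now deg[2]=0, deg[4]=1.
Final: two remaining deg-1 vertices are 4, 7. Add edge {4,7}.

Answer: 1 2
3 7
2 5
2 6
2 4
4 7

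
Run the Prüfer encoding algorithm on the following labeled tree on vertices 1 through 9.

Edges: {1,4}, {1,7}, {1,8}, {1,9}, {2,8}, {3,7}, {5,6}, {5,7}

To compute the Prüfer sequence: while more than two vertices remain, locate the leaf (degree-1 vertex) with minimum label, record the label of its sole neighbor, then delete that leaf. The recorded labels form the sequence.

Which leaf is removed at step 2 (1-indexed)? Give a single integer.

Answer: 3

Derivation:
Step 1: current leaves = {2,3,4,6,9}. Remove leaf 2 (neighbor: 8).
Step 2: current leaves = {3,4,6,8,9}. Remove leaf 3 (neighbor: 7).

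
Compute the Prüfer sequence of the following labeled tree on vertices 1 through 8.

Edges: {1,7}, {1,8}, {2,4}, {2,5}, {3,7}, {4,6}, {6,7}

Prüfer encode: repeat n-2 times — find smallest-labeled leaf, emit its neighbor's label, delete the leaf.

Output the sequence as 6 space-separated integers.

Answer: 7 2 4 6 7 1

Derivation:
Step 1: leaves = {3,5,8}. Remove smallest leaf 3, emit neighbor 7.
Step 2: leaves = {5,8}. Remove smallest leaf 5, emit neighbor 2.
Step 3: leaves = {2,8}. Remove smallest leaf 2, emit neighbor 4.
Step 4: leaves = {4,8}. Remove smallest leaf 4, emit neighbor 6.
Step 5: leaves = {6,8}. Remove smallest leaf 6, emit neighbor 7.
Step 6: leaves = {7,8}. Remove smallest leaf 7, emit neighbor 1.
Done: 2 vertices remain (1, 8). Sequence = [7 2 4 6 7 1]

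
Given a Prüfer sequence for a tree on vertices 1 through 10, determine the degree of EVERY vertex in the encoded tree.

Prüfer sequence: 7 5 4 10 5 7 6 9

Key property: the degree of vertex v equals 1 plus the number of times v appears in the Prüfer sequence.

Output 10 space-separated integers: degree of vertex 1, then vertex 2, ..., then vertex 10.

p_1 = 7: count[7] becomes 1
p_2 = 5: count[5] becomes 1
p_3 = 4: count[4] becomes 1
p_4 = 10: count[10] becomes 1
p_5 = 5: count[5] becomes 2
p_6 = 7: count[7] becomes 2
p_7 = 6: count[6] becomes 1
p_8 = 9: count[9] becomes 1
Degrees (1 + count): deg[1]=1+0=1, deg[2]=1+0=1, deg[3]=1+0=1, deg[4]=1+1=2, deg[5]=1+2=3, deg[6]=1+1=2, deg[7]=1+2=3, deg[8]=1+0=1, deg[9]=1+1=2, deg[10]=1+1=2

Answer: 1 1 1 2 3 2 3 1 2 2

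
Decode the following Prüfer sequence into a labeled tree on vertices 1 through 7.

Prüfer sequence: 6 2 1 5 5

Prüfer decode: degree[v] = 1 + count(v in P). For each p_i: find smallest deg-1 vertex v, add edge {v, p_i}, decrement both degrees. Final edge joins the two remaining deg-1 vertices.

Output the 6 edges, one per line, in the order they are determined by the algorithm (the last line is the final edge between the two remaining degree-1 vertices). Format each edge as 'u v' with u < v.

Initial degrees: {1:2, 2:2, 3:1, 4:1, 5:3, 6:2, 7:1}
Step 1: smallest deg-1 vertex = 3, p_1 = 6. Add edge {3,6}. Now deg[3]=0, deg[6]=1.
Step 2: smallest deg-1 vertex = 4, p_2 = 2. Add edge {2,4}. Now deg[4]=0, deg[2]=1.
Step 3: smallest deg-1 vertex = 2, p_3 = 1. Add edge {1,2}. Now deg[2]=0, deg[1]=1.
Step 4: smallest deg-1 vertex = 1, p_4 = 5. Add edge {1,5}. Now deg[1]=0, deg[5]=2.
Step 5: smallest deg-1 vertex = 6, p_5 = 5. Add edge {5,6}. Now deg[6]=0, deg[5]=1.
Final: two remaining deg-1 vertices are 5, 7. Add edge {5,7}.

Answer: 3 6
2 4
1 2
1 5
5 6
5 7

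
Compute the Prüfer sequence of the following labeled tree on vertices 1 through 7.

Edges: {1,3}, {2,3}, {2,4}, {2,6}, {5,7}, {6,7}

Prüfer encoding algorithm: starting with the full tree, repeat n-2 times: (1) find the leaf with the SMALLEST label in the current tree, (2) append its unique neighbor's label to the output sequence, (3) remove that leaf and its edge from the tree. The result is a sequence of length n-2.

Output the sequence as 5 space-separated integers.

Step 1: leaves = {1,4,5}. Remove smallest leaf 1, emit neighbor 3.
Step 2: leaves = {3,4,5}. Remove smallest leaf 3, emit neighbor 2.
Step 3: leaves = {4,5}. Remove smallest leaf 4, emit neighbor 2.
Step 4: leaves = {2,5}. Remove smallest leaf 2, emit neighbor 6.
Step 5: leaves = {5,6}. Remove smallest leaf 5, emit neighbor 7.
Done: 2 vertices remain (6, 7). Sequence = [3 2 2 6 7]

Answer: 3 2 2 6 7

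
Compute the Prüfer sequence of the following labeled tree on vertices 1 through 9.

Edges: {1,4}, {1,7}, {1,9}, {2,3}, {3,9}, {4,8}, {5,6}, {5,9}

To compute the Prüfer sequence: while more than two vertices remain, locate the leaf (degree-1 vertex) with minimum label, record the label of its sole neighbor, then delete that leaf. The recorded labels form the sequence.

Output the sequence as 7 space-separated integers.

Step 1: leaves = {2,6,7,8}. Remove smallest leaf 2, emit neighbor 3.
Step 2: leaves = {3,6,7,8}. Remove smallest leaf 3, emit neighbor 9.
Step 3: leaves = {6,7,8}. Remove smallest leaf 6, emit neighbor 5.
Step 4: leaves = {5,7,8}. Remove smallest leaf 5, emit neighbor 9.
Step 5: leaves = {7,8,9}. Remove smallest leaf 7, emit neighbor 1.
Step 6: leaves = {8,9}. Remove smallest leaf 8, emit neighbor 4.
Step 7: leaves = {4,9}. Remove smallest leaf 4, emit neighbor 1.
Done: 2 vertices remain (1, 9). Sequence = [3 9 5 9 1 4 1]

Answer: 3 9 5 9 1 4 1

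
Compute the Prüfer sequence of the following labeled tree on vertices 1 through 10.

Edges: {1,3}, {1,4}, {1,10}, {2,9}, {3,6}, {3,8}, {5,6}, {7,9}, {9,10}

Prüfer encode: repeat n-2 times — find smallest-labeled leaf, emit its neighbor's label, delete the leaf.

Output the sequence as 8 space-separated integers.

Step 1: leaves = {2,4,5,7,8}. Remove smallest leaf 2, emit neighbor 9.
Step 2: leaves = {4,5,7,8}. Remove smallest leaf 4, emit neighbor 1.
Step 3: leaves = {5,7,8}. Remove smallest leaf 5, emit neighbor 6.
Step 4: leaves = {6,7,8}. Remove smallest leaf 6, emit neighbor 3.
Step 5: leaves = {7,8}. Remove smallest leaf 7, emit neighbor 9.
Step 6: leaves = {8,9}. Remove smallest leaf 8, emit neighbor 3.
Step 7: leaves = {3,9}. Remove smallest leaf 3, emit neighbor 1.
Step 8: leaves = {1,9}. Remove smallest leaf 1, emit neighbor 10.
Done: 2 vertices remain (9, 10). Sequence = [9 1 6 3 9 3 1 10]

Answer: 9 1 6 3 9 3 1 10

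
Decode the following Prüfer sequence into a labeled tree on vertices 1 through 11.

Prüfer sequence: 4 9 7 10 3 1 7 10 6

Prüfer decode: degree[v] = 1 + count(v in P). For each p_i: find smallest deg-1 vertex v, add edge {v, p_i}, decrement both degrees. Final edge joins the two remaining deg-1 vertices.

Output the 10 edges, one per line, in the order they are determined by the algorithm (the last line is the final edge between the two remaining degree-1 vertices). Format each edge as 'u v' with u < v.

Answer: 2 4
4 9
5 7
8 10
3 9
1 3
1 7
7 10
6 10
6 11

Derivation:
Initial degrees: {1:2, 2:1, 3:2, 4:2, 5:1, 6:2, 7:3, 8:1, 9:2, 10:3, 11:1}
Step 1: smallest deg-1 vertex = 2, p_1 = 4. Add edge {2,4}. Now deg[2]=0, deg[4]=1.
Step 2: smallest deg-1 vertex = 4, p_2 = 9. Add edge {4,9}. Now deg[4]=0, deg[9]=1.
Step 3: smallest deg-1 vertex = 5, p_3 = 7. Add edge {5,7}. Now deg[5]=0, deg[7]=2.
Step 4: smallest deg-1 vertex = 8, p_4 = 10. Add edge {8,10}. Now deg[8]=0, deg[10]=2.
Step 5: smallest deg-1 vertex = 9, p_5 = 3. Add edge {3,9}. Now deg[9]=0, deg[3]=1.
Step 6: smallest deg-1 vertex = 3, p_6 = 1. Add edge {1,3}. Now deg[3]=0, deg[1]=1.
Step 7: smallest deg-1 vertex = 1, p_7 = 7. Add edge {1,7}. Now deg[1]=0, deg[7]=1.
Step 8: smallest deg-1 vertex = 7, p_8 = 10. Add edge {7,10}. Now deg[7]=0, deg[10]=1.
Step 9: smallest deg-1 vertex = 10, p_9 = 6. Add edge {6,10}. Now deg[10]=0, deg[6]=1.
Final: two remaining deg-1 vertices are 6, 11. Add edge {6,11}.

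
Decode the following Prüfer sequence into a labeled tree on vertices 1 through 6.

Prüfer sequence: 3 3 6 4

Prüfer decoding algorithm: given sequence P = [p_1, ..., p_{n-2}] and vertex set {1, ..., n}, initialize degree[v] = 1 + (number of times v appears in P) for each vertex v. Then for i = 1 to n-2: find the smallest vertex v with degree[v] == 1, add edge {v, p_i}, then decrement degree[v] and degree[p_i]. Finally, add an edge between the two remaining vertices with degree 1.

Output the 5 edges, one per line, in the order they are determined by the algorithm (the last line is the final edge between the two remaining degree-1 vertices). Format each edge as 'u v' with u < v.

Initial degrees: {1:1, 2:1, 3:3, 4:2, 5:1, 6:2}
Step 1: smallest deg-1 vertex = 1, p_1 = 3. Add edge {1,3}. Now deg[1]=0, deg[3]=2.
Step 2: smallest deg-1 vertex = 2, p_2 = 3. Add edge {2,3}. Now deg[2]=0, deg[3]=1.
Step 3: smallest deg-1 vertex = 3, p_3 = 6. Add edge {3,6}. Now deg[3]=0, deg[6]=1.
Step 4: smallest deg-1 vertex = 5, p_4 = 4. Add edge {4,5}. Now deg[5]=0, deg[4]=1.
Final: two remaining deg-1 vertices are 4, 6. Add edge {4,6}.

Answer: 1 3
2 3
3 6
4 5
4 6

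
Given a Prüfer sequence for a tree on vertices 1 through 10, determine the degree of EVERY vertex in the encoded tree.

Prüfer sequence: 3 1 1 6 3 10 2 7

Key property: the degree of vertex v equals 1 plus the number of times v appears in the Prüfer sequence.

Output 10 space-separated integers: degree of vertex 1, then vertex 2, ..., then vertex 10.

Answer: 3 2 3 1 1 2 2 1 1 2

Derivation:
p_1 = 3: count[3] becomes 1
p_2 = 1: count[1] becomes 1
p_3 = 1: count[1] becomes 2
p_4 = 6: count[6] becomes 1
p_5 = 3: count[3] becomes 2
p_6 = 10: count[10] becomes 1
p_7 = 2: count[2] becomes 1
p_8 = 7: count[7] becomes 1
Degrees (1 + count): deg[1]=1+2=3, deg[2]=1+1=2, deg[3]=1+2=3, deg[4]=1+0=1, deg[5]=1+0=1, deg[6]=1+1=2, deg[7]=1+1=2, deg[8]=1+0=1, deg[9]=1+0=1, deg[10]=1+1=2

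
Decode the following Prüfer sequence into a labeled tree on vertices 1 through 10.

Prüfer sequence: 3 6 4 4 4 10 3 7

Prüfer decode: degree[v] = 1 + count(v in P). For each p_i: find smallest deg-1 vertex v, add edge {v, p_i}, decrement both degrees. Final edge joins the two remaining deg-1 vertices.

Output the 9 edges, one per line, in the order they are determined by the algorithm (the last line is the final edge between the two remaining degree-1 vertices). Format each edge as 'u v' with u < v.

Answer: 1 3
2 6
4 5
4 6
4 8
4 10
3 9
3 7
7 10

Derivation:
Initial degrees: {1:1, 2:1, 3:3, 4:4, 5:1, 6:2, 7:2, 8:1, 9:1, 10:2}
Step 1: smallest deg-1 vertex = 1, p_1 = 3. Add edge {1,3}. Now deg[1]=0, deg[3]=2.
Step 2: smallest deg-1 vertex = 2, p_2 = 6. Add edge {2,6}. Now deg[2]=0, deg[6]=1.
Step 3: smallest deg-1 vertex = 5, p_3 = 4. Add edge {4,5}. Now deg[5]=0, deg[4]=3.
Step 4: smallest deg-1 vertex = 6, p_4 = 4. Add edge {4,6}. Now deg[6]=0, deg[4]=2.
Step 5: smallest deg-1 vertex = 8, p_5 = 4. Add edge {4,8}. Now deg[8]=0, deg[4]=1.
Step 6: smallest deg-1 vertex = 4, p_6 = 10. Add edge {4,10}. Now deg[4]=0, deg[10]=1.
Step 7: smallest deg-1 vertex = 9, p_7 = 3. Add edge {3,9}. Now deg[9]=0, deg[3]=1.
Step 8: smallest deg-1 vertex = 3, p_8 = 7. Add edge {3,7}. Now deg[3]=0, deg[7]=1.
Final: two remaining deg-1 vertices are 7, 10. Add edge {7,10}.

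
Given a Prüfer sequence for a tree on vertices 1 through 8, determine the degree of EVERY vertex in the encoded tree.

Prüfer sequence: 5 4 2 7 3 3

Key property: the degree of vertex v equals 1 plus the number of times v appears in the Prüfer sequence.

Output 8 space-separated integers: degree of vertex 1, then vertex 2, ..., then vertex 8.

p_1 = 5: count[5] becomes 1
p_2 = 4: count[4] becomes 1
p_3 = 2: count[2] becomes 1
p_4 = 7: count[7] becomes 1
p_5 = 3: count[3] becomes 1
p_6 = 3: count[3] becomes 2
Degrees (1 + count): deg[1]=1+0=1, deg[2]=1+1=2, deg[3]=1+2=3, deg[4]=1+1=2, deg[5]=1+1=2, deg[6]=1+0=1, deg[7]=1+1=2, deg[8]=1+0=1

Answer: 1 2 3 2 2 1 2 1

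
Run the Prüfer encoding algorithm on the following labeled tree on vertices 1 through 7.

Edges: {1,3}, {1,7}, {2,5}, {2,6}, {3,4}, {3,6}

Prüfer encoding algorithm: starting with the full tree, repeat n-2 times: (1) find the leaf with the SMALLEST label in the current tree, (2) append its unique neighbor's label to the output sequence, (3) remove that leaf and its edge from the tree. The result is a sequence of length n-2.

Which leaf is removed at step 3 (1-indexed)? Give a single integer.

Answer: 2

Derivation:
Step 1: current leaves = {4,5,7}. Remove leaf 4 (neighbor: 3).
Step 2: current leaves = {5,7}. Remove leaf 5 (neighbor: 2).
Step 3: current leaves = {2,7}. Remove leaf 2 (neighbor: 6).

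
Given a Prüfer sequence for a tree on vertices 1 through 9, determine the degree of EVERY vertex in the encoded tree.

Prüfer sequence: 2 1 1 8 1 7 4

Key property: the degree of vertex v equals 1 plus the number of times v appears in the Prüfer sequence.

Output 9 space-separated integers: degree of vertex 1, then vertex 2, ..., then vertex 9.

Answer: 4 2 1 2 1 1 2 2 1

Derivation:
p_1 = 2: count[2] becomes 1
p_2 = 1: count[1] becomes 1
p_3 = 1: count[1] becomes 2
p_4 = 8: count[8] becomes 1
p_5 = 1: count[1] becomes 3
p_6 = 7: count[7] becomes 1
p_7 = 4: count[4] becomes 1
Degrees (1 + count): deg[1]=1+3=4, deg[2]=1+1=2, deg[3]=1+0=1, deg[4]=1+1=2, deg[5]=1+0=1, deg[6]=1+0=1, deg[7]=1+1=2, deg[8]=1+1=2, deg[9]=1+0=1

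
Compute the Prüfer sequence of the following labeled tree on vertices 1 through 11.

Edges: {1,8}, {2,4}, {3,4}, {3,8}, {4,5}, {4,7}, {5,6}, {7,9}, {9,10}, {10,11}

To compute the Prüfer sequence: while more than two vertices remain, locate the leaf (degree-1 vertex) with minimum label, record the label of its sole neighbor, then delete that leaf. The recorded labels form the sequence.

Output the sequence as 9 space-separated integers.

Answer: 8 4 5 4 3 4 7 9 10

Derivation:
Step 1: leaves = {1,2,6,11}. Remove smallest leaf 1, emit neighbor 8.
Step 2: leaves = {2,6,8,11}. Remove smallest leaf 2, emit neighbor 4.
Step 3: leaves = {6,8,11}. Remove smallest leaf 6, emit neighbor 5.
Step 4: leaves = {5,8,11}. Remove smallest leaf 5, emit neighbor 4.
Step 5: leaves = {8,11}. Remove smallest leaf 8, emit neighbor 3.
Step 6: leaves = {3,11}. Remove smallest leaf 3, emit neighbor 4.
Step 7: leaves = {4,11}. Remove smallest leaf 4, emit neighbor 7.
Step 8: leaves = {7,11}. Remove smallest leaf 7, emit neighbor 9.
Step 9: leaves = {9,11}. Remove smallest leaf 9, emit neighbor 10.
Done: 2 vertices remain (10, 11). Sequence = [8 4 5 4 3 4 7 9 10]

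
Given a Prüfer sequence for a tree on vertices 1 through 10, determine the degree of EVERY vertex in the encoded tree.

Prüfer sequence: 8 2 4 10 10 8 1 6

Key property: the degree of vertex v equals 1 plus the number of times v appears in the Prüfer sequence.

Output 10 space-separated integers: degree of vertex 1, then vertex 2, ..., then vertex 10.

Answer: 2 2 1 2 1 2 1 3 1 3

Derivation:
p_1 = 8: count[8] becomes 1
p_2 = 2: count[2] becomes 1
p_3 = 4: count[4] becomes 1
p_4 = 10: count[10] becomes 1
p_5 = 10: count[10] becomes 2
p_6 = 8: count[8] becomes 2
p_7 = 1: count[1] becomes 1
p_8 = 6: count[6] becomes 1
Degrees (1 + count): deg[1]=1+1=2, deg[2]=1+1=2, deg[3]=1+0=1, deg[4]=1+1=2, deg[5]=1+0=1, deg[6]=1+1=2, deg[7]=1+0=1, deg[8]=1+2=3, deg[9]=1+0=1, deg[10]=1+2=3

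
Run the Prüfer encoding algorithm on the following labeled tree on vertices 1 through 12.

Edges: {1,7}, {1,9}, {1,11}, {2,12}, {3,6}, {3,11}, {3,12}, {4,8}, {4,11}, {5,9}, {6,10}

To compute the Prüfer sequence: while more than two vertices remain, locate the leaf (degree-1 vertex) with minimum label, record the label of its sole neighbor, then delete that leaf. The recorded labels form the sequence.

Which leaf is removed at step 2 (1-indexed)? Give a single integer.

Step 1: current leaves = {2,5,7,8,10}. Remove leaf 2 (neighbor: 12).
Step 2: current leaves = {5,7,8,10,12}. Remove leaf 5 (neighbor: 9).

Answer: 5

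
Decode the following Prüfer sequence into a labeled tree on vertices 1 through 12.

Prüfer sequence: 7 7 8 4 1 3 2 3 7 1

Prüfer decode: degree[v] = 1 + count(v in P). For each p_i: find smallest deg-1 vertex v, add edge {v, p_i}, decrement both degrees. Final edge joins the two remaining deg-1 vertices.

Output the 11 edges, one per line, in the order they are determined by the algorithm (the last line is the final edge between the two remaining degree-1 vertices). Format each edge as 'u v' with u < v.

Initial degrees: {1:3, 2:2, 3:3, 4:2, 5:1, 6:1, 7:4, 8:2, 9:1, 10:1, 11:1, 12:1}
Step 1: smallest deg-1 vertex = 5, p_1 = 7. Add edge {5,7}. Now deg[5]=0, deg[7]=3.
Step 2: smallest deg-1 vertex = 6, p_2 = 7. Add edge {6,7}. Now deg[6]=0, deg[7]=2.
Step 3: smallest deg-1 vertex = 9, p_3 = 8. Add edge {8,9}. Now deg[9]=0, deg[8]=1.
Step 4: smallest deg-1 vertex = 8, p_4 = 4. Add edge {4,8}. Now deg[8]=0, deg[4]=1.
Step 5: smallest deg-1 vertex = 4, p_5 = 1. Add edge {1,4}. Now deg[4]=0, deg[1]=2.
Step 6: smallest deg-1 vertex = 10, p_6 = 3. Add edge {3,10}. Now deg[10]=0, deg[3]=2.
Step 7: smallest deg-1 vertex = 11, p_7 = 2. Add edge {2,11}. Now deg[11]=0, deg[2]=1.
Step 8: smallest deg-1 vertex = 2, p_8 = 3. Add edge {2,3}. Now deg[2]=0, deg[3]=1.
Step 9: smallest deg-1 vertex = 3, p_9 = 7. Add edge {3,7}. Now deg[3]=0, deg[7]=1.
Step 10: smallest deg-1 vertex = 7, p_10 = 1. Add edge {1,7}. Now deg[7]=0, deg[1]=1.
Final: two remaining deg-1 vertices are 1, 12. Add edge {1,12}.

Answer: 5 7
6 7
8 9
4 8
1 4
3 10
2 11
2 3
3 7
1 7
1 12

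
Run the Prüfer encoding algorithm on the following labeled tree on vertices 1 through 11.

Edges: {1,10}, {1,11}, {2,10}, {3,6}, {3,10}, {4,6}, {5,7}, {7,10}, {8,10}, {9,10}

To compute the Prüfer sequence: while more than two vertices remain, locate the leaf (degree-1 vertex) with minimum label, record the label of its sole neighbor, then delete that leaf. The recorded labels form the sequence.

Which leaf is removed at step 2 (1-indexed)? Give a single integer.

Answer: 4

Derivation:
Step 1: current leaves = {2,4,5,8,9,11}. Remove leaf 2 (neighbor: 10).
Step 2: current leaves = {4,5,8,9,11}. Remove leaf 4 (neighbor: 6).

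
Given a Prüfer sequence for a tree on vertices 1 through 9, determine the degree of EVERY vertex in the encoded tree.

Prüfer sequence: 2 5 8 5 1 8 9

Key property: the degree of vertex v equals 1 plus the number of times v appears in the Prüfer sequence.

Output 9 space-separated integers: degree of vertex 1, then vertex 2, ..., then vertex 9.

Answer: 2 2 1 1 3 1 1 3 2

Derivation:
p_1 = 2: count[2] becomes 1
p_2 = 5: count[5] becomes 1
p_3 = 8: count[8] becomes 1
p_4 = 5: count[5] becomes 2
p_5 = 1: count[1] becomes 1
p_6 = 8: count[8] becomes 2
p_7 = 9: count[9] becomes 1
Degrees (1 + count): deg[1]=1+1=2, deg[2]=1+1=2, deg[3]=1+0=1, deg[4]=1+0=1, deg[5]=1+2=3, deg[6]=1+0=1, deg[7]=1+0=1, deg[8]=1+2=3, deg[9]=1+1=2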